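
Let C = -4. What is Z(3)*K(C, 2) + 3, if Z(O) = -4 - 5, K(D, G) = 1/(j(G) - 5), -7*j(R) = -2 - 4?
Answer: 150/29 ≈ 5.1724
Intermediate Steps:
j(R) = 6/7 (j(R) = -(-2 - 4)/7 = -1/7*(-6) = 6/7)
K(D, G) = -7/29 (K(D, G) = 1/(6/7 - 5) = 1/(-29/7) = -7/29)
Z(O) = -9
Z(3)*K(C, 2) + 3 = -9*(-7/29) + 3 = 63/29 + 3 = 150/29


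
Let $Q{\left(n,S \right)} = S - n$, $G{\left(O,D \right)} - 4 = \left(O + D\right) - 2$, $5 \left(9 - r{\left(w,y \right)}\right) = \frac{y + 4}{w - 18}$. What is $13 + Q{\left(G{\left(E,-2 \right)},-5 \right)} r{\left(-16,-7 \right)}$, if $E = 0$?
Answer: $- \frac{1085}{34} \approx -31.912$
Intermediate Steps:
$r{\left(w,y \right)} = 9 - \frac{4 + y}{5 \left(-18 + w\right)}$ ($r{\left(w,y \right)} = 9 - \frac{\left(y + 4\right) \frac{1}{w - 18}}{5} = 9 - \frac{\left(4 + y\right) \frac{1}{-18 + w}}{5} = 9 - \frac{\frac{1}{-18 + w} \left(4 + y\right)}{5} = 9 - \frac{4 + y}{5 \left(-18 + w\right)}$)
$G{\left(O,D \right)} = 2 + D + O$ ($G{\left(O,D \right)} = 4 - \left(2 - D - O\right) = 4 + \left(-2 + D + O\right) = 2 + D + O$)
$13 + Q{\left(G{\left(E,-2 \right)},-5 \right)} r{\left(-16,-7 \right)} = 13 + \left(-5 - \left(2 - 2 + 0\right)\right) \frac{-814 - -7 + 45 \left(-16\right)}{5 \left(-18 - 16\right)} = 13 + \left(-5 - 0\right) \frac{-814 + 7 - 720}{5 \left(-34\right)} = 13 + \left(-5 + 0\right) \frac{1}{5} \left(- \frac{1}{34}\right) \left(-1527\right) = 13 - \frac{1527}{34} = - \frac{1085}{34}$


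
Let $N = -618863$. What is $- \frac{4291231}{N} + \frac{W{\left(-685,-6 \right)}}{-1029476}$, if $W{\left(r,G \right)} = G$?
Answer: $\frac{315551645581}{45507471842} \approx 6.9341$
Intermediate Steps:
$- \frac{4291231}{N} + \frac{W{\left(-685,-6 \right)}}{-1029476} = - \frac{4291231}{-618863} - \frac{6}{-1029476} = \left(-4291231\right) \left(- \frac{1}{618863}\right) - - \frac{3}{514738} = \frac{613033}{88409} + \frac{3}{514738} = \frac{315551645581}{45507471842}$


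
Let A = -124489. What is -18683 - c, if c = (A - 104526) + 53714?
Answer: 156618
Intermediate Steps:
c = -175301 (c = (-124489 - 104526) + 53714 = -229015 + 53714 = -175301)
-18683 - c = -18683 - 1*(-175301) = -18683 + 175301 = 156618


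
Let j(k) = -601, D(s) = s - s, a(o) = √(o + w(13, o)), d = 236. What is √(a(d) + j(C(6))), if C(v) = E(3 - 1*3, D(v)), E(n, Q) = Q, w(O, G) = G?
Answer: √(-601 + 2*√118) ≈ 24.068*I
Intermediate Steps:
a(o) = √2*√o (a(o) = √(o + o) = √(2*o) = √2*√o)
D(s) = 0
C(v) = 0
√(a(d) + j(C(6))) = √(√2*√236 - 601) = √(√2*(2*√59) - 601) = √(2*√118 - 601) = √(-601 + 2*√118)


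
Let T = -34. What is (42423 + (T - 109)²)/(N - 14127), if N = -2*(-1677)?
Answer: -62872/10773 ≈ -5.8361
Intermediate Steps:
N = 3354
(42423 + (T - 109)²)/(N - 14127) = (42423 + (-34 - 109)²)/(3354 - 14127) = (42423 + (-143)²)/(-10773) = (42423 + 20449)*(-1/10773) = 62872*(-1/10773) = -62872/10773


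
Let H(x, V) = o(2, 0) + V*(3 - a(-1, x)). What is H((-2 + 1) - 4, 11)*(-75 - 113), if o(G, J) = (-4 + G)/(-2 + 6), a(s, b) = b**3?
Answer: -264610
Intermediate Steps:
o(G, J) = -1 + G/4 (o(G, J) = (-4 + G)/4 = (-4 + G)*(1/4) = -1 + G/4)
H(x, V) = -1/2 + V*(3 - x**3) (H(x, V) = (-1 + (1/4)*2) + V*(3 - x**3) = (-1 + 1/2) + V*(3 - x**3) = -1/2 + V*(3 - x**3))
H((-2 + 1) - 4, 11)*(-75 - 113) = (-1/2 + 3*11 - 1*11*((-2 + 1) - 4)**3)*(-75 - 113) = (-1/2 + 33 - 1*11*(-1 - 4)**3)*(-188) = (-1/2 + 33 - 1*11*(-5)**3)*(-188) = (-1/2 + 33 - 1*11*(-125))*(-188) = (-1/2 + 33 + 1375)*(-188) = (2815/2)*(-188) = -264610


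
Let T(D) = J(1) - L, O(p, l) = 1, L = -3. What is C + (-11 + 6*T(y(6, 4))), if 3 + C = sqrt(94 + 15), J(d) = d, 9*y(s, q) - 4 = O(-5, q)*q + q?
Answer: 10 + sqrt(109) ≈ 20.440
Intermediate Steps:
y(s, q) = 4/9 + 2*q/9 (y(s, q) = 4/9 + (1*q + q)/9 = 4/9 + (q + q)/9 = 4/9 + (2*q)/9 = 4/9 + 2*q/9)
T(D) = 4 (T(D) = 1 - 1*(-3) = 1 + 3 = 4)
C = -3 + sqrt(109) (C = -3 + sqrt(94 + 15) = -3 + sqrt(109) ≈ 7.4403)
C + (-11 + 6*T(y(6, 4))) = (-3 + sqrt(109)) + (-11 + 6*4) = (-3 + sqrt(109)) + (-11 + 24) = (-3 + sqrt(109)) + 13 = 10 + sqrt(109)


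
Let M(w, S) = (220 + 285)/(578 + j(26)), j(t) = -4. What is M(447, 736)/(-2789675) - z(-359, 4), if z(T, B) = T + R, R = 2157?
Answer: -575817932721/320254690 ≈ -1798.0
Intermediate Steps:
M(w, S) = 505/574 (M(w, S) = (220 + 285)/(578 - 4) = 505/574)
z(T, B) = 2157 + T (z(T, B) = T + 2157 = 2157 + T)
M(447, 736)/(-2789675) - z(-359, 4) = (505/574)/(-2789675) - (2157 - 359) = (505/574)*(-1/2789675) - 1*1798 = -101/320254690 - 1798 = -575817932721/320254690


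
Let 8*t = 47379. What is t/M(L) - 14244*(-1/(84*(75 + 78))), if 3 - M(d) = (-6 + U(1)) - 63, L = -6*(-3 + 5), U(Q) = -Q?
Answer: 51436117/625464 ≈ 82.237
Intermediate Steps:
t = 47379/8 (t = (1/8)*47379 = 47379/8 ≈ 5922.4)
L = -12 (L = -6*2 = -12)
M(d) = 73 (M(d) = 3 - ((-6 - 1*1) - 63) = 3 - ((-6 - 1) - 63) = 3 - (-7 - 63) = 3 - 1*(-70) = 3 + 70 = 73)
t/M(L) - 14244*(-1/(84*(75 + 78))) = (47379/8)/73 - 14244*(-1/(84*(75 + 78))) = (47379/8)*(1/73) - 14244/(153*(-84)) = 47379/584 - 14244/(-12852) = 47379/584 - 14244*(-1/12852) = 47379/584 + 1187/1071 = 51436117/625464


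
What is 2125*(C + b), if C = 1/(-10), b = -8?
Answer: -34425/2 ≈ -17213.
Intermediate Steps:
C = -⅒ ≈ -0.10000
2125*(C + b) = 2125*(-⅒ - 8) = 2125*(-81/10) = -34425/2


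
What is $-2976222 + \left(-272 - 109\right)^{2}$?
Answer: $-2831061$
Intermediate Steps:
$-2976222 + \left(-272 - 109\right)^{2} = -2976222 + \left(-381\right)^{2} = -2976222 + 145161 = -2831061$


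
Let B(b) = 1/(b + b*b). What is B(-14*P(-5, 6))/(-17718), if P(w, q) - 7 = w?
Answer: -1/13394808 ≈ -7.4656e-8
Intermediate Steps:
P(w, q) = 7 + w
B(b) = 1/(b + b²)
B(-14*P(-5, 6))/(-17718) = (1/(((-14*(7 - 5)))*(1 - 14*(7 - 5))))/(-17718) = (1/(((-14*2))*(1 - 14*2)))*(-1/17718) = (1/((-28)*(1 - 28)))*(-1/17718) = -1/28/(-27)*(-1/17718) = -1/28*(-1/27)*(-1/17718) = (1/756)*(-1/17718) = -1/13394808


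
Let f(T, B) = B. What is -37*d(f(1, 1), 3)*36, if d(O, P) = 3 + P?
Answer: -7992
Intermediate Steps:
-37*d(f(1, 1), 3)*36 = -37*(3 + 3)*36 = -37*6*36 = -222*36 = -7992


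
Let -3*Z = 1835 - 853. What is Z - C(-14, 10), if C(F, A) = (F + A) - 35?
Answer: -865/3 ≈ -288.33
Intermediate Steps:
C(F, A) = -35 + A + F (C(F, A) = (A + F) - 35 = -35 + A + F)
Z = -982/3 (Z = -(1835 - 853)/3 = -⅓*982 = -982/3 ≈ -327.33)
Z - C(-14, 10) = -982/3 - (-35 + 10 - 14) = -982/3 - 1*(-39) = -982/3 + 39 = -865/3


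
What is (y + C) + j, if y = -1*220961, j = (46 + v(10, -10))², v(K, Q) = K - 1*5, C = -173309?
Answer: -391669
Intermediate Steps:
v(K, Q) = -5 + K (v(K, Q) = K - 5 = -5 + K)
j = 2601 (j = (46 + (-5 + 10))² = (46 + 5)² = 51² = 2601)
y = -220961
(y + C) + j = (-220961 - 173309) + 2601 = -394270 + 2601 = -391669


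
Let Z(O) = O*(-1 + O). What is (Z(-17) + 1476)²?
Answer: 3175524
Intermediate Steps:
(Z(-17) + 1476)² = (-17*(-1 - 17) + 1476)² = (-17*(-18) + 1476)² = (306 + 1476)² = 1782² = 3175524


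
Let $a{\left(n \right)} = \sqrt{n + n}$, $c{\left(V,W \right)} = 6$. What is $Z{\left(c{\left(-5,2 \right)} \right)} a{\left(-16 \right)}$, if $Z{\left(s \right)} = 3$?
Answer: $12 i \sqrt{2} \approx 16.971 i$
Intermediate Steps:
$a{\left(n \right)} = \sqrt{2} \sqrt{n}$ ($a{\left(n \right)} = \sqrt{2 n} = \sqrt{2} \sqrt{n}$)
$Z{\left(c{\left(-5,2 \right)} \right)} a{\left(-16 \right)} = 3 \sqrt{2} \sqrt{-16} = 3 \sqrt{2} \cdot 4 i = 3 \cdot 4 i \sqrt{2} = 12 i \sqrt{2}$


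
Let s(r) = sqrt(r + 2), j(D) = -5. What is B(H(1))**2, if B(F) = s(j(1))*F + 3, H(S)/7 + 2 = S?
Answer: (3 - 7*I*sqrt(3))**2 ≈ -138.0 - 72.746*I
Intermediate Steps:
H(S) = -14 + 7*S
s(r) = sqrt(2 + r)
B(F) = 3 + I*F*sqrt(3) (B(F) = sqrt(2 - 5)*F + 3 = sqrt(-3)*F + 3 = (I*sqrt(3))*F + 3 = I*F*sqrt(3) + 3 = 3 + I*F*sqrt(3))
B(H(1))**2 = (3 + I*(-14 + 7*1)*sqrt(3))**2 = (3 + I*(-14 + 7)*sqrt(3))**2 = (3 + I*(-7)*sqrt(3))**2 = (3 - 7*I*sqrt(3))**2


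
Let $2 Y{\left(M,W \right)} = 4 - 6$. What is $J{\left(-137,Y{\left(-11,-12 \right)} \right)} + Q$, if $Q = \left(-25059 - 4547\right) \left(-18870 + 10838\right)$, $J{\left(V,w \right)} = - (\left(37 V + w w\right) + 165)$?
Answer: $237800295$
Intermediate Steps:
$Y{\left(M,W \right)} = -1$ ($Y{\left(M,W \right)} = \frac{4 - 6}{2} = \frac{1}{2} \left(-2\right) = -1$)
$J{\left(V,w \right)} = -165 - w^{2} - 37 V$ ($J{\left(V,w \right)} = - (\left(37 V + w^{2}\right) + 165) = - (\left(w^{2} + 37 V\right) + 165) = - (165 + w^{2} + 37 V) = -165 - w^{2} - 37 V$)
$Q = 237795392$ ($Q = \left(-29606\right) \left(-8032\right) = 237795392$)
$J{\left(-137,Y{\left(-11,-12 \right)} \right)} + Q = \left(-165 - \left(-1\right)^{2} - -5069\right) + 237795392 = \left(-165 - 1 + 5069\right) + 237795392 = 4903 + 237795392 = 237800295$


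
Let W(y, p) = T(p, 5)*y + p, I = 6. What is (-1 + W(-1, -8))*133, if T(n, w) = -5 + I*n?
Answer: 5852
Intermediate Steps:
T(n, w) = -5 + 6*n
W(y, p) = p + y*(-5 + 6*p) (W(y, p) = (-5 + 6*p)*y + p = y*(-5 + 6*p) + p = p + y*(-5 + 6*p))
(-1 + W(-1, -8))*133 = (-1 + (-8 - (-5 + 6*(-8))))*133 = (-1 + (-8 - (-5 - 48)))*133 = (-1 + (-8 - 1*(-53)))*133 = (-1 + (-8 + 53))*133 = (-1 + 45)*133 = 44*133 = 5852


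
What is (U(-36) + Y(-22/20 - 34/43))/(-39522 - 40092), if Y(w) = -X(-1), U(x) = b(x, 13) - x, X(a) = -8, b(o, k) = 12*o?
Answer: 194/39807 ≈ 0.0048735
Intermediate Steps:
U(x) = 11*x (U(x) = 12*x - x = 11*x)
Y(w) = 8 (Y(w) = -1*(-8) = 8)
(U(-36) + Y(-22/20 - 34/43))/(-39522 - 40092) = (11*(-36) + 8)/(-39522 - 40092) = (-396 + 8)/(-79614) = -388*(-1/79614) = 194/39807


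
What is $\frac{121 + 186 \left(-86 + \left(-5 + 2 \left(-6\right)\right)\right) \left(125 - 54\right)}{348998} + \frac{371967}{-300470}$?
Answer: $- \frac{134621021164}{26215857265} \approx -5.1351$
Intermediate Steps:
$\frac{121 + 186 \left(-86 + \left(-5 + 2 \left(-6\right)\right)\right) \left(125 - 54\right)}{348998} + \frac{371967}{-300470} = \left(121 + 186 \left(-86 - 17\right) \left(125 - 54\right)\right) \frac{1}{348998} + 371967 \left(- \frac{1}{300470}\right) = \left(121 + 186 \left(-86 - 17\right) \left(125 - 54\right)\right) \frac{1}{348998} - \frac{371967}{300470} = \left(121 + 186 \left(\left(-103\right) 71\right)\right) \frac{1}{348998} - \frac{371967}{300470} = \left(121 + 186 \left(-7313\right)\right) \frac{1}{348998} - \frac{371967}{300470} = \left(121 - 1360218\right) \frac{1}{348998} - \frac{371967}{300470} = \left(-1360097\right) \frac{1}{348998} - \frac{371967}{300470} = - \frac{1360097}{348998} - \frac{371967}{300470} = - \frac{134621021164}{26215857265}$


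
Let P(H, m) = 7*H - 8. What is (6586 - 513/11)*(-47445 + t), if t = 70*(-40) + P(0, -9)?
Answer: -3614849049/11 ≈ -3.2862e+8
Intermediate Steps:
P(H, m) = -8 + 7*H
t = -2808 (t = 70*(-40) + (-8 + 7*0) = -2800 + (-8 + 0) = -2800 - 8 = -2808)
(6586 - 513/11)*(-47445 + t) = (6586 - 513/11)*(-47445 - 2808) = (6586 + (1/11)*(-513))*(-50253) = (6586 - 513/11)*(-50253) = (71933/11)*(-50253) = -3614849049/11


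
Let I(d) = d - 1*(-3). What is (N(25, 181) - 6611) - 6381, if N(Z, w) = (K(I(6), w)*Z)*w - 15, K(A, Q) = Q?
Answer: 806018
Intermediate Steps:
I(d) = 3 + d (I(d) = d + 3 = 3 + d)
N(Z, w) = -15 + Z*w**2 (N(Z, w) = (w*Z)*w - 15 = (Z*w)*w - 15 = Z*w**2 - 15 = -15 + Z*w**2)
(N(25, 181) - 6611) - 6381 = ((-15 + 25*181**2) - 6611) - 6381 = ((-15 + 25*32761) - 6611) - 6381 = ((-15 + 819025) - 6611) - 6381 = (819010 - 6611) - 6381 = 812399 - 6381 = 806018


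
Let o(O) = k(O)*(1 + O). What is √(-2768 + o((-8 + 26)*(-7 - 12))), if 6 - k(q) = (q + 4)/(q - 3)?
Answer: 34*I*√461265/345 ≈ 66.932*I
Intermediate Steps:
k(q) = 6 - (4 + q)/(-3 + q) (k(q) = 6 - (q + 4)/(q - 3) = 6 - (4 + q)/(-3 + q))
o(O) = (1 + O)*(-22 + 5*O)/(-3 + O) (o(O) = ((-22 + 5*O)/(-3 + O))*(1 + O) = (1 + O)*(-22 + 5*O)/(-3 + O))
√(-2768 + o((-8 + 26)*(-7 - 12))) = √(-2768 + (1 + (-8 + 26)*(-7 - 12))*(-22 + 5*((-8 + 26)*(-7 - 12)))/(-3 + (-8 + 26)*(-7 - 12))) = √(-2768 + (1 + 18*(-19))*(-22 + 5*(18*(-19)))/(-3 + 18*(-19))) = √(-2768 + (1 - 342)*(-22 + 5*(-342))/(-3 - 342)) = √(-2768 - 341*(-22 - 1710)/(-345)) = √(-2768 - 1/345*(-341)*(-1732)) = √(-2768 - 590612/345) = √(-1545572/345) = 34*I*√461265/345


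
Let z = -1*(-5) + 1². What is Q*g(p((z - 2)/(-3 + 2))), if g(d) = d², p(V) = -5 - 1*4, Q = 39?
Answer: 3159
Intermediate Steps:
z = 6 (z = 5 + 1 = 6)
p(V) = -9 (p(V) = -5 - 4 = -9)
Q*g(p((z - 2)/(-3 + 2))) = 39*(-9)² = 39*81 = 3159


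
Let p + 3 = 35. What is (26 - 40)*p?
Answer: -448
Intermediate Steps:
p = 32 (p = -3 + 35 = 32)
(26 - 40)*p = (26 - 40)*32 = -14*32 = -448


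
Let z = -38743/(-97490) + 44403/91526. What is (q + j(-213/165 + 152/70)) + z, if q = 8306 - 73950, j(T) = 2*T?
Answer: -2254980700476410/34353048499 ≈ -65641.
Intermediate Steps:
z = 1968710072/2230717435 (z = -38743*(-1/97490) + 44403*(1/91526) = 38743/97490 + 44403/91526 = 1968710072/2230717435 ≈ 0.88255)
q = -65644
(q + j(-213/165 + 152/70)) + z = (-65644 + 2*(-213/165 + 152/70)) + 1968710072/2230717435 = (-65644 + 2*(-213*1/165 + 152*(1/70))) + 1968710072/2230717435 = (-65644 + 2*(-71/55 + 76/35)) + 1968710072/2230717435 = (-65644 + 2*(339/385)) + 1968710072/2230717435 = (-65644 + 678/385) + 1968710072/2230717435 = -25272262/385 + 1968710072/2230717435 = -2254980700476410/34353048499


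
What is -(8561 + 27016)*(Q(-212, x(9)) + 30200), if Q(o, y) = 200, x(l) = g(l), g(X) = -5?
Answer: -1081540800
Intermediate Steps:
x(l) = -5
-(8561 + 27016)*(Q(-212, x(9)) + 30200) = -(8561 + 27016)*(200 + 30200) = -35577*30400 = -1*1081540800 = -1081540800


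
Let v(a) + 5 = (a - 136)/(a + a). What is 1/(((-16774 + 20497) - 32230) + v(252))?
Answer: -126/3592483 ≈ -3.5073e-5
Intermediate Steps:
v(a) = -5 + (-136 + a)/(2*a) (v(a) = -5 + (a - 136)/(a + a) = -5 + (-136 + a)/((2*a)) = -5 + (-136 + a)*(1/(2*a)) = -5 + (-136 + a)/(2*a))
1/(((-16774 + 20497) - 32230) + v(252)) = 1/(((-16774 + 20497) - 32230) + (-9/2 - 68/252)) = 1/((3723 - 32230) + (-9/2 - 68*1/252)) = 1/(-28507 + (-9/2 - 17/63)) = 1/(-28507 - 601/126) = 1/(-3592483/126) = -126/3592483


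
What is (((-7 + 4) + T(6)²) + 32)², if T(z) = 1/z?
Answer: 1092025/1296 ≈ 842.61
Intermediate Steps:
T(z) = 1/z
(((-7 + 4) + T(6)²) + 32)² = (((-7 + 4) + (1/6)²) + 32)² = ((-3 + (⅙)²) + 32)² = ((-3 + 1/36) + 32)² = (-107/36 + 32)² = (1045/36)² = 1092025/1296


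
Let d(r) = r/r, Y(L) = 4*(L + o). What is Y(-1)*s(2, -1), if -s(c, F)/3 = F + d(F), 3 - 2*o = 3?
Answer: 0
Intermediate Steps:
o = 0 (o = 3/2 - ½*3 = 3/2 - 3/2 = 0)
Y(L) = 4*L (Y(L) = 4*(L + 0) = 4*L)
d(r) = 1
s(c, F) = -3 - 3*F (s(c, F) = -3*(F + 1) = -3*(1 + F) = -3 - 3*F)
Y(-1)*s(2, -1) = (4*(-1))*(-3 - 3*(-1)) = -4*(-3 + 3) = -4*0 = 0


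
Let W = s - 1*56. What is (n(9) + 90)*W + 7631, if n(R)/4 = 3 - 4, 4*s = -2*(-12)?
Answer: 3331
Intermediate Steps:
s = 6 (s = (-2*(-12))/4 = (¼)*24 = 6)
n(R) = -4 (n(R) = 4*(3 - 4) = 4*(-1) = -4)
W = -50 (W = 6 - 1*56 = 6 - 56 = -50)
(n(9) + 90)*W + 7631 = (-4 + 90)*(-50) + 7631 = 86*(-50) + 7631 = -4300 + 7631 = 3331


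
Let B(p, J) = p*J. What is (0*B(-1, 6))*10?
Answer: 0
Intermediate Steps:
B(p, J) = J*p
(0*B(-1, 6))*10 = (0*(6*(-1)))*10 = (0*(-6))*10 = 0*10 = 0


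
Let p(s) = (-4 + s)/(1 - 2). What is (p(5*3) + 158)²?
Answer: 21609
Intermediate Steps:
p(s) = 4 - s (p(s) = (-4 + s)/(-1) = (-4 + s)*(-1) = 4 - s)
(p(5*3) + 158)² = ((4 - 5*3) + 158)² = ((4 - 1*15) + 158)² = ((4 - 15) + 158)² = (-11 + 158)² = 147² = 21609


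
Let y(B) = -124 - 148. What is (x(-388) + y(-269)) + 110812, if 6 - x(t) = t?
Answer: 110934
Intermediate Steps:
x(t) = 6 - t
y(B) = -272
(x(-388) + y(-269)) + 110812 = ((6 - 1*(-388)) - 272) + 110812 = ((6 + 388) - 272) + 110812 = (394 - 272) + 110812 = 122 + 110812 = 110934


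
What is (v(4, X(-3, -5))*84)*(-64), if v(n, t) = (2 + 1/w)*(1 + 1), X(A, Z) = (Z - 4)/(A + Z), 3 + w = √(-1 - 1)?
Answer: -204288/11 + 10752*I*√2/11 ≈ -18572.0 + 1382.3*I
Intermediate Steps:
w = -3 + I*√2 (w = -3 + √(-1 - 1) = -3 + √(-2) = -3 + I*√2 ≈ -3.0 + 1.4142*I)
X(A, Z) = (-4 + Z)/(A + Z)
v(n, t) = 4 + 2/(-3 + I*√2) (v(n, t) = (2 + 1/(-3 + I*√2))*(1 + 1) = (2 + 1/(-3 + I*√2))*2 = 4 + 2/(-3 + I*√2))
(v(4, X(-3, -5))*84)*(-64) = ((38/11 - 2*I*√2/11)*84)*(-64) = (3192/11 - 168*I*√2/11)*(-64) = -204288/11 + 10752*I*√2/11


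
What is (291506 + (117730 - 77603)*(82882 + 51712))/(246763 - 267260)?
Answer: -5401144944/20497 ≈ -2.6351e+5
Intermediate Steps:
(291506 + (117730 - 77603)*(82882 + 51712))/(246763 - 267260) = (291506 + 40127*134594)/(-20497) = (291506 + 5400853438)*(-1/20497) = 5401144944*(-1/20497) = -5401144944/20497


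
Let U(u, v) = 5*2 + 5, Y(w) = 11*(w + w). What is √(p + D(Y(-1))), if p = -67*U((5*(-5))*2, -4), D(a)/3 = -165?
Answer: 10*I*√15 ≈ 38.73*I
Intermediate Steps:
Y(w) = 22*w (Y(w) = 11*(2*w) = 22*w)
U(u, v) = 15 (U(u, v) = 10 + 5 = 15)
D(a) = -495 (D(a) = 3*(-165) = -495)
p = -1005 (p = -67*15 = -1005)
√(p + D(Y(-1))) = √(-1005 - 495) = √(-1500) = 10*I*√15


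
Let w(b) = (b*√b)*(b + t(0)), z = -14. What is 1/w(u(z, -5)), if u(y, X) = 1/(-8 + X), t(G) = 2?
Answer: 169*I*√13/25 ≈ 24.374*I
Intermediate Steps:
w(b) = b^(3/2)*(2 + b) (w(b) = (b*√b)*(b + 2) = b^(3/2)*(2 + b))
1/w(u(z, -5)) = 1/((1/(-8 - 5))^(3/2)*(2 + 1/(-8 - 5))) = 1/((1/(-13))^(3/2)*(2 + 1/(-13))) = 1/((-1/13)^(3/2)*(2 - 1/13)) = 1/(-I*√13/169*(25/13)) = 1/(-25*I*√13/2197) = 169*I*√13/25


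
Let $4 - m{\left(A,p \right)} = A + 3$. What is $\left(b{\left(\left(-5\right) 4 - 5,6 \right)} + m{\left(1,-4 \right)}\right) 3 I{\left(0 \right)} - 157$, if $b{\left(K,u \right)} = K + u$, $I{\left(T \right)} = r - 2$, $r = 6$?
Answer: $-385$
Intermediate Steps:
$m{\left(A,p \right)} = 1 - A$ ($m{\left(A,p \right)} = 4 - \left(A + 3\right) = 4 - \left(3 + A\right) = 1 - A$)
$I{\left(T \right)} = 4$ ($I{\left(T \right)} = 6 - 2 = 4$)
$\left(b{\left(\left(-5\right) 4 - 5,6 \right)} + m{\left(1,-4 \right)}\right) 3 I{\left(0 \right)} - 157 = \left(\left(\left(\left(-5\right) 4 - 5\right) + 6\right) + \left(1 - 1\right)\right) 3 \cdot 4 - 157 = \left(\left(\left(-20 - 5\right) + 6\right) + \left(1 - 1\right)\right) 3 \cdot 4 - 157 = \left(\left(-25 + 6\right) + 0\right) 3 \cdot 4 - 157 = \left(-19 + 0\right) 3 \cdot 4 - 157 = \left(-19\right) 3 \cdot 4 - 157 = \left(-57\right) 4 - 157 = -228 - 157 = -385$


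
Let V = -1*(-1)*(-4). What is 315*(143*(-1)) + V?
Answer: -45049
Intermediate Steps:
V = -4 (V = 1*(-4) = -4)
315*(143*(-1)) + V = 315*(143*(-1)) - 4 = 315*(-143) - 4 = -45045 - 4 = -45049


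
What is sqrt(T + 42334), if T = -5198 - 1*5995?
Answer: sqrt(31141) ≈ 176.47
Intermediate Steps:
T = -11193 (T = -5198 - 5995 = -11193)
sqrt(T + 42334) = sqrt(-11193 + 42334) = sqrt(31141)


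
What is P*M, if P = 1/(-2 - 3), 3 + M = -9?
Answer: 12/5 ≈ 2.4000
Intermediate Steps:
M = -12 (M = -3 - 9 = -12)
P = -1/5 (P = 1/(-5) = -1/5 ≈ -0.20000)
P*M = -1/5*(-12) = 12/5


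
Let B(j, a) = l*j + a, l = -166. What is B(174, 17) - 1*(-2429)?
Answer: -26438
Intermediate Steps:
B(j, a) = a - 166*j (B(j, a) = -166*j + a = a - 166*j)
B(174, 17) - 1*(-2429) = (17 - 166*174) - 1*(-2429) = (17 - 28884) + 2429 = -28867 + 2429 = -26438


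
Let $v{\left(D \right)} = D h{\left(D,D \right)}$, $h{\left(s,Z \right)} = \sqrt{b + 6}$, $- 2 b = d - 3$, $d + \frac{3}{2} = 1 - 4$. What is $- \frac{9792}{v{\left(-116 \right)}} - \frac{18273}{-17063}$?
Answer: $\frac{18273}{17063} + \frac{1632 \sqrt{39}}{377} \approx 28.105$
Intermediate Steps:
$d = - \frac{9}{2}$ ($d = - \frac{3}{2} + \left(1 - 4\right) = - \frac{3}{2} - 3 = - \frac{9}{2} \approx -4.5$)
$b = \frac{15}{4}$ ($b = - \frac{- \frac{9}{2} - 3}{2} = \left(- \frac{1}{2}\right) \left(- \frac{15}{2}\right) = \frac{15}{4} \approx 3.75$)
$h{\left(s,Z \right)} = \frac{\sqrt{39}}{2}$ ($h{\left(s,Z \right)} = \sqrt{\frac{15}{4} + 6} = \sqrt{\frac{39}{4}} = \frac{\sqrt{39}}{2}$)
$v{\left(D \right)} = \frac{D \sqrt{39}}{2}$ ($v{\left(D \right)} = D \frac{\sqrt{39}}{2} = \frac{D \sqrt{39}}{2}$)
$- \frac{9792}{v{\left(-116 \right)}} - \frac{18273}{-17063} = - \frac{9792}{\frac{1}{2} \left(-116\right) \sqrt{39}} - \frac{18273}{-17063} = - \frac{9792}{\left(-58\right) \sqrt{39}} - - \frac{18273}{17063} = - 9792 \left(- \frac{\sqrt{39}}{2262}\right) + \frac{18273}{17063} = \frac{1632 \sqrt{39}}{377} + \frac{18273}{17063} = \frac{18273}{17063} + \frac{1632 \sqrt{39}}{377}$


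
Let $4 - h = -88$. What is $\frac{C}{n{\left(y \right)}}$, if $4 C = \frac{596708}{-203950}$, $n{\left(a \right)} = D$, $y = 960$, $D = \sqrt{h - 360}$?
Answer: $\frac{149177 i \sqrt{67}}{27329300} \approx 0.04468 i$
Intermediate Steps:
$h = 92$ ($h = 4 - -88 = 4 + 88 = 92$)
$D = 2 i \sqrt{67}$ ($D = \sqrt{92 - 360} = \sqrt{-268} = 2 i \sqrt{67} \approx 16.371 i$)
$n{\left(a \right)} = 2 i \sqrt{67}$
$C = - \frac{149177}{203950}$ ($C = \frac{596708 \frac{1}{-203950}}{4} = \frac{596708 \left(- \frac{1}{203950}\right)}{4} = \frac{1}{4} \left(- \frac{298354}{101975}\right) = - \frac{149177}{203950} \approx -0.73144$)
$\frac{C}{n{\left(y \right)}} = - \frac{149177}{203950 \cdot 2 i \sqrt{67}} = - \frac{149177 \left(- \frac{i \sqrt{67}}{134}\right)}{203950} = \frac{149177 i \sqrt{67}}{27329300}$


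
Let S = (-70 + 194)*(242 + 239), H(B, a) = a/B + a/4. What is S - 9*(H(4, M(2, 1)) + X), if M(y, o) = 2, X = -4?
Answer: 59671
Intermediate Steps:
H(B, a) = a/4 + a/B (H(B, a) = a/B + a*(1/4) = a/B + a/4 = a/4 + a/B)
S = 59644 (S = 124*481 = 59644)
S - 9*(H(4, M(2, 1)) + X) = 59644 - 9*(((1/4)*2 + 2/4) - 4) = 59644 - 9*((1/2 + 2*(1/4)) - 4) = 59644 - 9*((1/2 + 1/2) - 4) = 59644 - 9*(1 - 4) = 59644 - 9*(-3) = 59644 - 1*(-27) = 59644 + 27 = 59671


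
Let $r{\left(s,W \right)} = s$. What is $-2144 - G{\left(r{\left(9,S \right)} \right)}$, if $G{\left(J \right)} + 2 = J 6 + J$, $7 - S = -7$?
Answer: $-2205$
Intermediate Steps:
$S = 14$ ($S = 7 - -7 = 7 + 7 = 14$)
$G{\left(J \right)} = -2 + 7 J$ ($G{\left(J \right)} = -2 + \left(J 6 + J\right) = -2 + \left(6 J + J\right) = -2 + 7 J$)
$-2144 - G{\left(r{\left(9,S \right)} \right)} = -2144 - \left(-2 + 7 \cdot 9\right) = -2144 - \left(-2 + 63\right) = -2144 - 61 = -2205$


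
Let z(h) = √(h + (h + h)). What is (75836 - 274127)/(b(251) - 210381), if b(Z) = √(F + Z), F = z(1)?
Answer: 198291/(210381 - √(251 + √3)) ≈ 0.94260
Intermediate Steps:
z(h) = √3*√h (z(h) = √(h + 2*h) = √(3*h) = √3*√h)
F = √3 (F = √3*√1 = √3*1 = √3 ≈ 1.7320)
b(Z) = √(Z + √3) (b(Z) = √(√3 + Z) = √(Z + √3))
(75836 - 274127)/(b(251) - 210381) = (75836 - 274127)/(√(251 + √3) - 210381) = -198291/(-210381 + √(251 + √3))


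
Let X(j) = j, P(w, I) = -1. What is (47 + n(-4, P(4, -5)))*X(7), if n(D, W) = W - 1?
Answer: 315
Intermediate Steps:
n(D, W) = -1 + W
(47 + n(-4, P(4, -5)))*X(7) = (47 + (-1 - 1))*7 = (47 - 2)*7 = 45*7 = 315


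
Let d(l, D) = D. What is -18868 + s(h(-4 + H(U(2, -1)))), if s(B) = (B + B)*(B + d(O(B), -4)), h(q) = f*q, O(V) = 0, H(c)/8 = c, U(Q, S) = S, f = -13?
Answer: 28556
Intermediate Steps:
H(c) = 8*c
h(q) = -13*q
s(B) = 2*B*(-4 + B) (s(B) = (B + B)*(B - 4) = (2*B)*(-4 + B) = 2*B*(-4 + B))
-18868 + s(h(-4 + H(U(2, -1)))) = -18868 + 2*(-13*(-4 + 8*(-1)))*(-4 - 13*(-4 + 8*(-1))) = -18868 + 2*(-13*(-4 - 8))*(-4 - 13*(-4 - 8)) = -18868 + 2*(-13*(-12))*(-4 - 13*(-12)) = -18868 + 2*156*(-4 + 156) = -18868 + 2*156*152 = -18868 + 47424 = 28556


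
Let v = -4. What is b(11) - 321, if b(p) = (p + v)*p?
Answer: -244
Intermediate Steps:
b(p) = p*(-4 + p) (b(p) = (p - 4)*p = (-4 + p)*p = p*(-4 + p))
b(11) - 321 = 11*(-4 + 11) - 321 = 11*7 - 321 = 77 - 321 = -244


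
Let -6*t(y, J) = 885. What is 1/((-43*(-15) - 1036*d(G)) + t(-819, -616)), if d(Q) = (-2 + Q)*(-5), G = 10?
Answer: 2/83875 ≈ 2.3845e-5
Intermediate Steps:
t(y, J) = -295/2 (t(y, J) = -1/6*885 = -295/2)
d(Q) = 10 - 5*Q
1/((-43*(-15) - 1036*d(G)) + t(-819, -616)) = 1/((-43*(-15) - 1036*(10 - 5*10)) - 295/2) = 1/((645 - 1036*(10 - 50)) - 295/2) = 1/((645 - 1036*(-40)) - 295/2) = 1/((645 + 41440) - 295/2) = 1/(42085 - 295/2) = 1/(83875/2) = 2/83875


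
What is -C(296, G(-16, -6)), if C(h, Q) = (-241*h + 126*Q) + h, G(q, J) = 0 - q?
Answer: 69024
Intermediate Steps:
G(q, J) = -q
C(h, Q) = -240*h + 126*Q
-C(296, G(-16, -6)) = -(-240*296 + 126*(-1*(-16))) = -(-71040 + 126*16) = -(-71040 + 2016) = -1*(-69024) = 69024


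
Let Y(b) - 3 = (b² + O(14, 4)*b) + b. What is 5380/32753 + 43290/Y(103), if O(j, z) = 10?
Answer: 32912566/8548533 ≈ 3.8501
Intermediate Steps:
Y(b) = 3 + b² + 11*b (Y(b) = 3 + ((b² + 10*b) + b) = 3 + (b² + 11*b) = 3 + b² + 11*b)
5380/32753 + 43290/Y(103) = 5380/32753 + 43290/(3 + 103² + 11*103) = 5380*(1/32753) + 43290/(3 + 10609 + 1133) = 5380/32753 + 43290/11745 = 5380/32753 + 43290*(1/11745) = 5380/32753 + 962/261 = 32912566/8548533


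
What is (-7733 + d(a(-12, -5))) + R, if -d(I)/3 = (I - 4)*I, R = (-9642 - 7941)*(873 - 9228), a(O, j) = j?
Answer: 146898097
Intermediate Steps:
R = 146905965 (R = -17583*(-8355) = 146905965)
d(I) = -3*I*(-4 + I) (d(I) = -3*(I - 4)*I = -3*(-4 + I)*I = -3*I*(-4 + I))
(-7733 + d(a(-12, -5))) + R = (-7733 + 3*(-5)*(4 - 1*(-5))) + 146905965 = (-7733 + 3*(-5)*(4 + 5)) + 146905965 = (-7733 + 3*(-5)*9) + 146905965 = (-7733 - 135) + 146905965 = -7868 + 146905965 = 146898097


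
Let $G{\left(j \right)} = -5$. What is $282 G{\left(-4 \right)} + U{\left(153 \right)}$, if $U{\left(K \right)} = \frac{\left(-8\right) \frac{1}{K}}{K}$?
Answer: $- \frac{33006698}{23409} \approx -1410.0$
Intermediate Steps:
$U{\left(K \right)} = - \frac{8}{K^{2}}$
$282 G{\left(-4 \right)} + U{\left(153 \right)} = 282 \left(-5\right) - \frac{8}{23409} = -1410 - \frac{8}{23409} = - \frac{33006698}{23409}$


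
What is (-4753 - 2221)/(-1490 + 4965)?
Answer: -6974/3475 ≈ -2.0069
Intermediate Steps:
(-4753 - 2221)/(-1490 + 4965) = -6974/3475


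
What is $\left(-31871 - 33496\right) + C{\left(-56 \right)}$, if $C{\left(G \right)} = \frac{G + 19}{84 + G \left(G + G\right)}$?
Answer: $- \frac{415472689}{6356} \approx -65367.0$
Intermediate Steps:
$C{\left(G \right)} = \frac{19 + G}{84 + 2 G^{2}}$ ($C{\left(G \right)} = \frac{19 + G}{84 + G 2 G} = \frac{19 + G}{84 + 2 G^{2}}$)
$\left(-31871 - 33496\right) + C{\left(-56 \right)} = \left(-31871 - 33496\right) + \frac{19 - 56}{2 \left(42 + \left(-56\right)^{2}\right)} = -65367 + \frac{1}{2} \frac{1}{42 + 3136} \left(-37\right) = -65367 + \frac{1}{2} \cdot \frac{1}{3178} \left(-37\right) = -65367 - \frac{37}{6356} = - \frac{415472689}{6356}$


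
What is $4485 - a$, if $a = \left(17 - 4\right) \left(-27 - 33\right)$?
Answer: $5265$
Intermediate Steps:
$a = -780$ ($a = 13 \left(-60\right) = -780$)
$4485 - a = 4485 - -780 = 4485 + 780 = 5265$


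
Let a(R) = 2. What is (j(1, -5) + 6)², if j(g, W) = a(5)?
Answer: 64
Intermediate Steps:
j(g, W) = 2
(j(1, -5) + 6)² = (2 + 6)² = 8² = 64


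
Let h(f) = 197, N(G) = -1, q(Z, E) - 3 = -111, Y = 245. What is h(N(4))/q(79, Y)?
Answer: -197/108 ≈ -1.8241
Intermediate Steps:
q(Z, E) = -108 (q(Z, E) = 3 - 111 = -108)
h(N(4))/q(79, Y) = 197/(-108) = 197*(-1/108) = -197/108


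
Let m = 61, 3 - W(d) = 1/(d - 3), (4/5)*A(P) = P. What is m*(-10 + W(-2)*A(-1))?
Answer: -854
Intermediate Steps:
A(P) = 5*P/4
W(d) = 3 - 1/(-3 + d) (W(d) = 3 - 1/(d - 3) = 3 - 1/(-3 + d))
m*(-10 + W(-2)*A(-1)) = 61*(-10 + ((-10 + 3*(-2))/(-3 - 2))*((5/4)*(-1))) = 61*(-10 + ((-10 - 6)/(-5))*(-5/4)) = 61*(-10 - 1/5*(-16)*(-5/4)) = 61*(-10 + (16/5)*(-5/4)) = 61*(-10 - 4) = 61*(-14) = -854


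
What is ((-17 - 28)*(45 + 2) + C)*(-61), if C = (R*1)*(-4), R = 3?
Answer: 129747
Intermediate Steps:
C = -12 (C = (3*1)*(-4) = 3*(-4) = -12)
((-17 - 28)*(45 + 2) + C)*(-61) = ((-17 - 28)*(45 + 2) - 12)*(-61) = (-45*47 - 12)*(-61) = (-2115 - 12)*(-61) = -2127*(-61) = 129747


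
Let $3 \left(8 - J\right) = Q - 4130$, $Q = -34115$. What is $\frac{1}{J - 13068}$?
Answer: $- \frac{3}{935} \approx -0.0032086$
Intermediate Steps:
$J = \frac{38269}{3}$ ($J = 8 - \frac{-34115 - 4130}{3} = 8 - - \frac{38245}{3} = 8 + \frac{38245}{3} = \frac{38269}{3} \approx 12756.0$)
$\frac{1}{J - 13068} = \frac{1}{\frac{38269}{3} - 13068} = \frac{1}{- \frac{935}{3}} = - \frac{3}{935}$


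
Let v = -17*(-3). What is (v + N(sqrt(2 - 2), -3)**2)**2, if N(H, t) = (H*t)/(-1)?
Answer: 2601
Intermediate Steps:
N(H, t) = -H*t (N(H, t) = (H*t)*(-1) = -H*t)
v = 51
(v + N(sqrt(2 - 2), -3)**2)**2 = (51 + (-1*sqrt(2 - 2)*(-3))**2)**2 = (51 + (-1*sqrt(0)*(-3))**2)**2 = (51 + (-1*0*(-3))**2)**2 = (51 + 0**2)**2 = (51 + 0)**2 = 51**2 = 2601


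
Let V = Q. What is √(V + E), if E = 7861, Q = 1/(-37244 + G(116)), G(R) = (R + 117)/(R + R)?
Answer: √23474857759235445/1728075 ≈ 88.662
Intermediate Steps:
G(R) = (117 + R)/(2*R) (G(R) = (117 + R)/((2*R)) = (117 + R)*(1/(2*R)) = (117 + R)/(2*R))
Q = -232/8640375 (Q = 1/(-37244 + (½)*(117 + 116)/116) = 1/(-37244 + (½)*(1/116)*233) = 1/(-37244 + 233/232) = 1/(-8640375/232) = -232/8640375 ≈ -2.6851e-5)
V = -232/8640375 ≈ -2.6851e-5
√(V + E) = √(-232/8640375 + 7861) = √(67921987643/8640375) = √23474857759235445/1728075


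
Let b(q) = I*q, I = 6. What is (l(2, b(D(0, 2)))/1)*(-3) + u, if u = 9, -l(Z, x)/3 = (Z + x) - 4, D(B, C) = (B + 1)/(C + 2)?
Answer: 9/2 ≈ 4.5000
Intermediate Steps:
D(B, C) = (1 + B)/(2 + C)
b(q) = 6*q
l(Z, x) = 12 - 3*Z - 3*x (l(Z, x) = -3*((Z + x) - 4) = -3*(-4 + Z + x) = 12 - 3*Z - 3*x)
(l(2, b(D(0, 2)))/1)*(-3) + u = ((12 - 3*2 - 18*(1 + 0)/(2 + 2))/1)*(-3) + 9 = ((12 - 6 - 18*1/4)*1)*(-3) + 9 = ((12 - 6 - 18*(1/4)*1)*1)*(-3) + 9 = ((12 - 6 - 18/4)*1)*(-3) + 9 = ((12 - 6 - 3*3/2)*1)*(-3) + 9 = ((12 - 6 - 9/2)*1)*(-3) + 9 = ((3/2)*1)*(-3) + 9 = (3/2)*(-3) + 9 = -9/2 + 9 = 9/2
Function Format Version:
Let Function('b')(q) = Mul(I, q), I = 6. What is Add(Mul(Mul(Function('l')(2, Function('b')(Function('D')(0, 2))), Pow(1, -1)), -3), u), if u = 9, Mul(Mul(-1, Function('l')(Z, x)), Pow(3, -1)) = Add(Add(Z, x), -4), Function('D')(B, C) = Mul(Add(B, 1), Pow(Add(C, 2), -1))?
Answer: Rational(9, 2) ≈ 4.5000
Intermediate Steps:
Function('D')(B, C) = Mul(Pow(Add(2, C), -1), Add(1, B)) (Function('D')(B, C) = Mul(Add(1, B), Pow(Add(2, C), -1)) = Mul(Pow(Add(2, C), -1), Add(1, B)))
Function('b')(q) = Mul(6, q)
Function('l')(Z, x) = Add(12, Mul(-3, Z), Mul(-3, x)) (Function('l')(Z, x) = Mul(-3, Add(Add(Z, x), -4)) = Mul(-3, Add(-4, Z, x)) = Add(12, Mul(-3, Z), Mul(-3, x)))
Add(Mul(Mul(Function('l')(2, Function('b')(Function('D')(0, 2))), Pow(1, -1)), -3), u) = Add(Mul(Mul(Add(12, Mul(-3, 2), Mul(-3, Mul(6, Mul(Pow(Add(2, 2), -1), Add(1, 0))))), Pow(1, -1)), -3), 9) = Add(Mul(Mul(Add(12, -6, Mul(-3, Mul(6, Mul(Pow(4, -1), 1)))), 1), -3), 9) = Add(Mul(Mul(Add(12, -6, Mul(-3, Mul(6, Mul(Rational(1, 4), 1)))), 1), -3), 9) = Add(Mul(Mul(Add(12, -6, Mul(-3, Mul(6, Rational(1, 4)))), 1), -3), 9) = Add(Mul(Mul(Add(12, -6, Mul(-3, Rational(3, 2))), 1), -3), 9) = Add(Mul(Mul(Add(12, -6, Rational(-9, 2)), 1), -3), 9) = Add(Mul(Mul(Rational(3, 2), 1), -3), 9) = Add(Mul(Rational(3, 2), -3), 9) = Add(Rational(-9, 2), 9) = Rational(9, 2)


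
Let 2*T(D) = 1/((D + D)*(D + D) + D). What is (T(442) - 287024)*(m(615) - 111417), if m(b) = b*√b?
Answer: 50009184316386951/1563796 - 276040894608345*√615/1563796 ≈ 2.7602e+10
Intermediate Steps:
m(b) = b^(3/2)
T(D) = 1/(2*(D + 4*D²)) (T(D) = 1/(2*((D + D)*(D + D) + D)) = 1/(2*((2*D)*(2*D) + D)) = 1/(2*(4*D² + D)) = 1/(2*(D + 4*D²)))
(T(442) - 287024)*(m(615) - 111417) = ((½)/(442*(1 + 4*442)) - 287024)*(615^(3/2) - 111417) = ((½)*(1/442)/(1 + 1768) - 287024)*(615*√615 - 111417) = ((½)*(1/442)/1769 - 287024)*(-111417 + 615*√615) = ((½)*(1/442)*(1/1769) - 287024)*(-111417 + 615*√615) = (1/1563796 - 287024)*(-111417 + 615*√615) = -448846983103*(-111417 + 615*√615)/1563796 = 50009184316386951/1563796 - 276040894608345*√615/1563796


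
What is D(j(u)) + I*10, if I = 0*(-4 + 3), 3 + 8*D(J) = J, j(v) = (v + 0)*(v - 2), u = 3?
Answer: 0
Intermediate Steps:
j(v) = v*(-2 + v)
D(J) = -3/8 + J/8
I = 0 (I = 0*(-1) = 0)
D(j(u)) + I*10 = (-3/8 + (3*(-2 + 3))/8) + 0*10 = (-3/8 + (3*1)/8) + 0 = (-3/8 + (⅛)*3) + 0 = (-3/8 + 3/8) + 0 = 0 + 0 = 0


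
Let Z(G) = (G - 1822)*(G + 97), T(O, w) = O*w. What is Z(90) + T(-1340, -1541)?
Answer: 1741056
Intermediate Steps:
Z(G) = (-1822 + G)*(97 + G)
Z(90) + T(-1340, -1541) = (-176734 + 90² - 1725*90) - 1340*(-1541) = (-176734 + 8100 - 155250) + 2064940 = -323884 + 2064940 = 1741056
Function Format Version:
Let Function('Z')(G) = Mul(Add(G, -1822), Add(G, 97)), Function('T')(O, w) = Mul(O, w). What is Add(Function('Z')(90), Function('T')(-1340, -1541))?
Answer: 1741056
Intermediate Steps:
Function('Z')(G) = Mul(Add(-1822, G), Add(97, G))
Add(Function('Z')(90), Function('T')(-1340, -1541)) = Add(Add(-176734, Pow(90, 2), Mul(-1725, 90)), Mul(-1340, -1541)) = Add(Add(-176734, 8100, -155250), 2064940) = Add(-323884, 2064940) = 1741056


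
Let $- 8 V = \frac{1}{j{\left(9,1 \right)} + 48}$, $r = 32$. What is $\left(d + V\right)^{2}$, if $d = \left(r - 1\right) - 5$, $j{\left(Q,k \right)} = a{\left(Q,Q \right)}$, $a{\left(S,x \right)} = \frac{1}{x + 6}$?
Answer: $\frac{22485902209}{33269824} \approx 675.87$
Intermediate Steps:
$a{\left(S,x \right)} = \frac{1}{6 + x}$
$j{\left(Q,k \right)} = \frac{1}{6 + Q}$
$V = - \frac{15}{5768}$ ($V = - \frac{1}{8 \left(\frac{1}{6 + 9} + 48\right)} = - \frac{1}{8 \left(\frac{1}{15} + 48\right)} = - \frac{1}{8 \cdot \frac{721}{15}} = \left(- \frac{1}{8}\right) \frac{15}{721} = - \frac{15}{5768} \approx -0.0026006$)
$d = 26$ ($d = \left(32 - 1\right) - 5 = 31 - 5 = 26$)
$\left(d + V\right)^{2} = \left(26 - \frac{15}{5768}\right)^{2} = \left(\frac{149953}{5768}\right)^{2} = \frac{22485902209}{33269824}$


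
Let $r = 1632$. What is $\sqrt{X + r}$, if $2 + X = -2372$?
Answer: $i \sqrt{742} \approx 27.24 i$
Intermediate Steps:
$X = -2374$ ($X = -2 - 2372 = -2374$)
$\sqrt{X + r} = \sqrt{-2374 + 1632} = \sqrt{-742} = i \sqrt{742}$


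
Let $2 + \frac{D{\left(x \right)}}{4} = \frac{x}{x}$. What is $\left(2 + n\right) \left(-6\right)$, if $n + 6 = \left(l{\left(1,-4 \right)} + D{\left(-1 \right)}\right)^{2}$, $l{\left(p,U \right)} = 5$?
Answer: $18$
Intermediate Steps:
$D{\left(x \right)} = -4$ ($D{\left(x \right)} = -8 + 4 \frac{x}{x} = -8 + 4 \cdot 1 = -8 + 4 = -4$)
$n = -5$ ($n = -6 + \left(5 - 4\right)^{2} = -6 + 1^{2} = -6 + 1 = -5$)
$\left(2 + n\right) \left(-6\right) = \left(2 - 5\right) \left(-6\right) = \left(-3\right) \left(-6\right) = 18$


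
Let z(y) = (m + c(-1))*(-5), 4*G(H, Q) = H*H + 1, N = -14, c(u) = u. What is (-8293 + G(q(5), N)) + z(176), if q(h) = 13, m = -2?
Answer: -16471/2 ≈ -8235.5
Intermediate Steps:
G(H, Q) = 1/4 + H**2/4 (G(H, Q) = (H*H + 1)/4 = (H**2 + 1)/4 = (1 + H**2)/4 = 1/4 + H**2/4)
z(y) = 15 (z(y) = (-2 - 1)*(-5) = -3*(-5) = 15)
(-8293 + G(q(5), N)) + z(176) = (-8293 + (1/4 + (1/4)*13**2)) + 15 = (-8293 + (1/4 + (1/4)*169)) + 15 = (-8293 + (1/4 + 169/4)) + 15 = (-8293 + 85/2) + 15 = -16501/2 + 15 = -16471/2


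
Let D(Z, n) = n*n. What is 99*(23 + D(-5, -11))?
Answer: 14256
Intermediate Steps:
D(Z, n) = n²
99*(23 + D(-5, -11)) = 99*(23 + (-11)²) = 99*(23 + 121) = 99*144 = 14256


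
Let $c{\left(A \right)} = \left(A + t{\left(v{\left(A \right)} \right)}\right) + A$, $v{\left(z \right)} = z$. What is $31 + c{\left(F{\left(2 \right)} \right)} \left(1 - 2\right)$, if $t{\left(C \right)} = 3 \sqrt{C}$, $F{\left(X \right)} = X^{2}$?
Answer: $17$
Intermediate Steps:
$c{\left(A \right)} = 2 A + 3 \sqrt{A}$ ($c{\left(A \right)} = \left(A + 3 \sqrt{A}\right) + A = 2 A + 3 \sqrt{A}$)
$31 + c{\left(F{\left(2 \right)} \right)} \left(1 - 2\right) = 31 + \left(2 \cdot 2^{2} + 3 \sqrt{2^{2}}\right) \left(1 - 2\right) = 31 + \left(2 \cdot 4 + 3 \sqrt{4}\right) \left(-1\right) = 31 + \left(8 + 3 \cdot 2\right) \left(-1\right) = 31 + \left(8 + 6\right) \left(-1\right) = 31 + 14 \left(-1\right) = 31 - 14 = 17$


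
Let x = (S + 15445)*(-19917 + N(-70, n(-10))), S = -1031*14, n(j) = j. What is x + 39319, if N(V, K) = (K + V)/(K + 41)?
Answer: -623080688/31 ≈ -2.0099e+7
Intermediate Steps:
S = -14434
N(V, K) = (K + V)/(41 + K)
x = -624299577/31 (x = (-14434 + 15445)*(-19917 + (-10 - 70)/(41 - 10)) = 1011*(-19917 - 80/31) = 1011*(-617507/31) = -624299577/31 ≈ -2.0139e+7)
x + 39319 = -624299577/31 + 39319 = -623080688/31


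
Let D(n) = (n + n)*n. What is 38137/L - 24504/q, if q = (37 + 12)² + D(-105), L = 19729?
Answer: 449048371/482393779 ≈ 0.93087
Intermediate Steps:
D(n) = 2*n² (D(n) = (2*n)*n = 2*n²)
q = 24451 (q = (37 + 12)² + 2*(-105)² = 49² + 2*11025 = 2401 + 22050 = 24451)
38137/L - 24504/q = 38137/19729 - 24504/24451 = 449048371/482393779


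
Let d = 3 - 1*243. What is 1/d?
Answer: -1/240 ≈ -0.0041667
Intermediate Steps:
d = -240 (d = 3 - 243 = -240)
1/d = 1/(-240) = -1/240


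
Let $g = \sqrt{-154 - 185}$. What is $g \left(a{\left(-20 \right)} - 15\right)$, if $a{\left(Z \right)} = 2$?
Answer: $- 13 i \sqrt{339} \approx - 239.36 i$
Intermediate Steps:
$g = i \sqrt{339}$ ($g = \sqrt{-339} = i \sqrt{339} \approx 18.412 i$)
$g \left(a{\left(-20 \right)} - 15\right) = i \sqrt{339} \left(2 - 15\right) = i \sqrt{339} \left(-13\right) = - 13 i \sqrt{339}$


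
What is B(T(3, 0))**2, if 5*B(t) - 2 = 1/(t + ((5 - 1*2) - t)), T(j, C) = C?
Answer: 49/225 ≈ 0.21778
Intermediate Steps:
B(t) = 7/15 (B(t) = 2/5 + 1/(5*(t + ((5 - 1*2) - t))) = 2/5 + 1/(5*(t + ((5 - 2) - t))) = 2/5 + 1/(5*(t + (3 - t))) = 2/5 + (1/5)/3 = 2/5 + (1/5)*(1/3) = 2/5 + 1/15 = 7/15)
B(T(3, 0))**2 = (7/15)**2 = 49/225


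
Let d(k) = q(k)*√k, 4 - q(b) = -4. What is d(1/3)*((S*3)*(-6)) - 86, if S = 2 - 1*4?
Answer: -86 + 96*√3 ≈ 80.277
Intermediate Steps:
S = -2 (S = 2 - 4 = -2)
q(b) = 8 (q(b) = 4 - 1*(-4) = 4 + 4 = 8)
d(k) = 8*√k
d(1/3)*((S*3)*(-6)) - 86 = (8*√(1/3))*(-2*3*(-6)) - 86 = (8*√(⅓))*(-6*(-6)) - 86 = (8*(√3/3))*36 - 86 = (8*√3/3)*36 - 86 = 96*√3 - 86 = -86 + 96*√3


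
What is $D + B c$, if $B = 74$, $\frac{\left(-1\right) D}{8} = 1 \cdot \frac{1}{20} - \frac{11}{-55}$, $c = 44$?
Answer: $3254$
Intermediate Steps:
$D = -2$ ($D = - 8 \left(1 \cdot \frac{1}{20} - \frac{11}{-55}\right) = - 8 \left(1 \cdot \frac{1}{20} - - \frac{1}{5}\right) = - 8 \left(\frac{1}{20} + \frac{1}{5}\right) = \left(-8\right) \frac{1}{4} = -2$)
$D + B c = -2 + 74 \cdot 44 = -2 + 3256 = 3254$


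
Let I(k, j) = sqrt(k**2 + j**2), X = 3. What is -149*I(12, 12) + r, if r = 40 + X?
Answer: 43 - 1788*sqrt(2) ≈ -2485.6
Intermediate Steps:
I(k, j) = sqrt(j**2 + k**2)
r = 43 (r = 40 + 3 = 43)
-149*I(12, 12) + r = -149*sqrt(12**2 + 12**2) + 43 = -149*sqrt(144 + 144) + 43 = -1788*sqrt(2) + 43 = 43 - 1788*sqrt(2)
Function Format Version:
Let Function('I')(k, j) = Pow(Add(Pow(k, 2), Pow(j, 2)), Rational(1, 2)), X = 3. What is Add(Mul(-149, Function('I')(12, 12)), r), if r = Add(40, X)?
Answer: Add(43, Mul(-1788, Pow(2, Rational(1, 2)))) ≈ -2485.6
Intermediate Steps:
Function('I')(k, j) = Pow(Add(Pow(j, 2), Pow(k, 2)), Rational(1, 2))
r = 43 (r = Add(40, 3) = 43)
Add(Mul(-149, Function('I')(12, 12)), r) = Add(Mul(-149, Pow(Add(Pow(12, 2), Pow(12, 2)), Rational(1, 2))), 43) = Add(Mul(-149, Pow(Add(144, 144), Rational(1, 2))), 43) = Add(Mul(-149, Pow(288, Rational(1, 2))), 43) = Add(Mul(-149, Mul(12, Pow(2, Rational(1, 2)))), 43) = Add(Mul(-1788, Pow(2, Rational(1, 2))), 43) = Add(43, Mul(-1788, Pow(2, Rational(1, 2))))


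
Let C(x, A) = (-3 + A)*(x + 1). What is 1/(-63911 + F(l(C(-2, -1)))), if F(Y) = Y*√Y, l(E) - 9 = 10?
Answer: -63911/4084609062 - 19*√19/4084609062 ≈ -1.5667e-5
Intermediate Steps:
C(x, A) = (1 + x)*(-3 + A) (C(x, A) = (-3 + A)*(1 + x) = (1 + x)*(-3 + A))
l(E) = 19 (l(E) = 9 + 10 = 19)
F(Y) = Y^(3/2)
1/(-63911 + F(l(C(-2, -1)))) = 1/(-63911 + 19^(3/2)) = 1/(-63911 + 19*√19)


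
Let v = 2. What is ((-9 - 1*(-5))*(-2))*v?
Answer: 16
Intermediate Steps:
((-9 - 1*(-5))*(-2))*v = ((-9 - 1*(-5))*(-2))*2 = ((-9 + 5)*(-2))*2 = -4*(-2)*2 = 8*2 = 16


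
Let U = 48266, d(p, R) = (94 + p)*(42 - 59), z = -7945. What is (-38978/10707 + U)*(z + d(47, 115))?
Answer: -5344177658728/10707 ≈ -4.9913e+8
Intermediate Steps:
d(p, R) = -1598 - 17*p (d(p, R) = (94 + p)*(-17) = -1598 - 17*p)
(-38978/10707 + U)*(z + d(47, 115)) = (-38978/10707 + 48266)*(-7945 + (-1598 - 17*47)) = (-38978*1/10707 + 48266)*(-7945 + (-1598 - 799)) = (-38978/10707 + 48266)*(-7945 - 2397) = (516745084/10707)*(-10342) = -5344177658728/10707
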